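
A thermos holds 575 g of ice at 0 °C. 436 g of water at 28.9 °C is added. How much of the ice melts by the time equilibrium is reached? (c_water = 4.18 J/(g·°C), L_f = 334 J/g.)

m_melted ≈ 158 g

Heat available from the water dropping to 0 °C: 436×4.18×28.9 = 52670 J.
Fully melting the ice requires m_ice L_f = 575×334 = 192050 J.
Since 52670 < 192050 J, not all the ice melts; equilibrium is at 0 °C.
Mass melted = 52670/334 ≈ 157.7 g.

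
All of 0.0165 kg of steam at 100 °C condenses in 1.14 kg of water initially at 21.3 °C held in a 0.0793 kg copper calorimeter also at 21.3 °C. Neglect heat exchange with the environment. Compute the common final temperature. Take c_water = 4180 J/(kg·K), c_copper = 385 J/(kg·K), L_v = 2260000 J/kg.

Sum of m c ΔT and latent-heat terms is zero:
steam→water at 100 °C releases m L_v = 0.0165·2260000 = 37290; condensate cools 100→T: 0.0165·4180·(T − 100) = 68.97(T − 100); original water: 4765.2(T − 21.3); cup: 30.53(T − 21.3)
4864.7 T = 37290 + 6897 + 102149 = 146336
T ≈ 30.08 °C (< 100 °C, so full condensation is consistent).

T_f ≈ 30.1 °C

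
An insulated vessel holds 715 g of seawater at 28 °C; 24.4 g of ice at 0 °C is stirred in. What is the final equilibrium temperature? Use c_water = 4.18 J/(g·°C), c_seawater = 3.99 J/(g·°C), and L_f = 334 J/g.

Net heat exchanged in the isolated system is zero:
melt ice: 24.4×334 = 8149.6
  meltwater 0→T: 24.4×4.18×T = 101.99 T
  seawater: 2852.9(T − 28)
2954.8 T = 79880 − 8149.6 = 71730
T ≈ 24.28 °C (positive, so assuming full melt was valid).

T_f ≈ 24.3 °C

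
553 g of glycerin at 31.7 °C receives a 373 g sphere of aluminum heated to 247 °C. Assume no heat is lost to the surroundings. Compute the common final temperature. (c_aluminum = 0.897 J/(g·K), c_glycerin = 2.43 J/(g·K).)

T_f ≈ 74.6 °C

Heat lost by the aluminum equals heat gained by the glycerin:
373×0.897×(247 − T) = 553×2.43×(T − 31.7)
334.58(247 − T) = 1343.8(T − 31.7)
1678.4 T = 125240  ⇒  T ≈ 74.62 °C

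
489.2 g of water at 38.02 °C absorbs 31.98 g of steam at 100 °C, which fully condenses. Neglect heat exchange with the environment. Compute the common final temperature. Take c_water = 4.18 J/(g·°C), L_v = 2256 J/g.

T_f ≈ 74.9 °C

Energy balance with sensible and latent terms:
condense steam: −31.98·2256 = −72147
  condensate cools 100→T: 31.98·4.18·(T − 100) = 133.68(T − 100)
  water warms: 489.2·4.18·(T − 38.02) = 2044.9(T − 38.02)
2178.5 T = 72147 + 13368 + 77745 = 163260
T ≈ 74.94 °C (< 100 °C, so full condensation is consistent).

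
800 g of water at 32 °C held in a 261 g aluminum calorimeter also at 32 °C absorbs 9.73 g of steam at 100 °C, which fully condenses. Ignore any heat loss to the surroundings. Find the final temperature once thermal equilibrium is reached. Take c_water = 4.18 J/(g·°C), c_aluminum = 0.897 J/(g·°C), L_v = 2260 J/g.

T_f ≈ 38.8 °C

Taking heat into each body as positive, Σ m c ΔT = 0:
condense steam: −9.73×2260 = −21990; condensed water 100 °C→T: 40.67(T − 100); water warms: 800×4.18×(T − 32) = 3344(T − 32); cup: 234.12(T − 32)
3618.8 T = 21990 + 4067.1 + 114500 = 140557
T ≈ 38.84 °C — below 100 °C, confirming all the steam condensed.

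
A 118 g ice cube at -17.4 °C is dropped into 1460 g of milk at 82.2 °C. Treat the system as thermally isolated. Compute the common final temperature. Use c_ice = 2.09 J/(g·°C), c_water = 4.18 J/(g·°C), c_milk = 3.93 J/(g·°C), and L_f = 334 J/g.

T_f ≈ 68.7 °C

Setting the total heat transfer to zero:
ice -17.4→0 °C: 118·2.09·17.4 = 4291.2
  fusion: m_ice L_f = 118·334 = 39412
  meltwater 0→T: 118·4.18·T = 493.24 T
  milk: 5737.8(T − 82.2)
6231 T = 471647 − 43703 = 427944
T ≈ 68.68 °C — above 0 °C, consistent with complete melting.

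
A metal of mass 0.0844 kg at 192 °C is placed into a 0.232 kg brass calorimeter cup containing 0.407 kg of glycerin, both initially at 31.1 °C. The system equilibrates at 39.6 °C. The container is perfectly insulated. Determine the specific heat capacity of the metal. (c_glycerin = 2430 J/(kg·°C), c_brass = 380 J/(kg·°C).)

c ≈ 712 J/(kg·°C)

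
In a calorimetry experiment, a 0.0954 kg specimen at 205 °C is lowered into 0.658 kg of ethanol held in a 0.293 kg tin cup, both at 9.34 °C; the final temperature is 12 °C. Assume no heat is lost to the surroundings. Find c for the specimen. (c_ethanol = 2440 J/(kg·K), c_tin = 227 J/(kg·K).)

c ≈ 242 J/(kg·K)

Conservation of energy gives ΣQ = 0:
0.0954·c·(12 − 205) + 0.658·2440·(12 − 9.34) + 0.293·227·(12 − 9.34) = 0
-18.41 c = -4447.6
c = -4447.6/-18.41 ≈ 241.6 J/(kg·K)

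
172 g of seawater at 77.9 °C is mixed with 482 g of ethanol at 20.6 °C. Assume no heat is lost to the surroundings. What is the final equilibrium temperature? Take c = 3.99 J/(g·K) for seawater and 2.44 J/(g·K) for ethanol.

T_f is the heat-capacity-weighted average of the initial temperatures:
T_f = (686.28×77.9 + 1176.1×20.6) / (686.28 + 1176.1)
    = 77688 / 1862.4 ≈ 41.72 °C

T_f ≈ 41.7 °C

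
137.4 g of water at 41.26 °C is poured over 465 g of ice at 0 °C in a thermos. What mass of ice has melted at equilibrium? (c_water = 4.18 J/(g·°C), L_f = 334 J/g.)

m_melted ≈ 70.9 g

Water can give up m c ΔT = 137.4·4.18·41.26 = 23697 J before reaching 0 °C.
Fully melting the ice requires m_ice L_f = 465·334 = 155310 J.
That's not enough to melt it all — equilibrium is at 0 °C with ice remaining.
m_melt = 23697 / L_f = 70.95 g.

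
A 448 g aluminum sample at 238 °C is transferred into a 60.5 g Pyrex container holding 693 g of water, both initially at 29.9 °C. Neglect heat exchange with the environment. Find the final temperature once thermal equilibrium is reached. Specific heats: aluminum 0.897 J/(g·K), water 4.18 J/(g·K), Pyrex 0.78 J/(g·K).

T_f ≈ 54.9 °C

Heat gained plus heat lost sum to zero:
448×0.897×(T − 238) + 693×4.18×(T − 29.9) + 60.5×0.78×(T − 29.9) = 0
(401.86 + 2896.7 + 47.19) T = 401.86×238 + 2896.7×29.9 + 47.19×29.9
T = 183665/3345.8 ≈ 54.89 °C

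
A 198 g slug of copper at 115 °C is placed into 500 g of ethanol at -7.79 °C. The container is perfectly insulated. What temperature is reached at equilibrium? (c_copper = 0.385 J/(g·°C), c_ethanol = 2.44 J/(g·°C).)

T_f ≈ -0.6 °C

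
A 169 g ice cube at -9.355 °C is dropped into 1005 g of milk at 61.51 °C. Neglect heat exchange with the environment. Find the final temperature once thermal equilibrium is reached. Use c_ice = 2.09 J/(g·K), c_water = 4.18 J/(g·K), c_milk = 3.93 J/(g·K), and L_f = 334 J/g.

Energy balance with sensible and latent terms:
warm ice to 0 °C: 169×2.09×(0 − (-9.355)) = 3304.3; fusion: m_ice L_f = 169×334 = 56446; meltwater 0→T: 169×4.18×T = 706.42 T; milk cools: 1005×3.93×(T − 61.51) = 3949.7(T − 61.51)
4656.1 T = 242943 − 59750 = 183193
T ≈ 39.34 °C. Since T > 0 °C, the all-ice-melts assumption holds.

T_f ≈ 39.3 °C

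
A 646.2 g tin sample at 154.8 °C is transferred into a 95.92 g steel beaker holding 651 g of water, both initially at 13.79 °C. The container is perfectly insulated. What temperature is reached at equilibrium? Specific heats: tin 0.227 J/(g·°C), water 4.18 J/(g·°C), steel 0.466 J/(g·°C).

T_f ≈ 20.9 °C

T_f is the heat-capacity-weighted average of the initial temperatures:
T_f = (146.69*154.8 + 2721.2*13.79 + 44.7*13.79) / (146.69 + 2721.2 + 44.7)
    = 60849 / 2912.6 ≈ 20.89 °C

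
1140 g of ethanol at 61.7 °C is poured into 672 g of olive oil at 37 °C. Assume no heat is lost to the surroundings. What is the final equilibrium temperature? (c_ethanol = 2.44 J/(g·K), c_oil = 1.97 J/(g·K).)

T_f ≈ 53.7 °C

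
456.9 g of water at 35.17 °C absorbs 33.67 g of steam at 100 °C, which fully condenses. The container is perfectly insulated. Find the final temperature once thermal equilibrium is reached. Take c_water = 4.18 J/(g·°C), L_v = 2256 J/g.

Let T be the final temperature. ΣQ_i = 0:
latent heat released on condensation: 33.67·2256 = 75960; condensate cools 100→T: 33.67·4.18·(T − 100) = 140.74(T − 100); water warms: 456.9·4.18·(T − 35.17) = 1909.8(T − 35.17)
2050.6 T = 75960 + 14074 + 67169 = 157203
T ≈ 76.66 °C, under the boiling point, so the assumption holds.

T_f ≈ 76.7 °C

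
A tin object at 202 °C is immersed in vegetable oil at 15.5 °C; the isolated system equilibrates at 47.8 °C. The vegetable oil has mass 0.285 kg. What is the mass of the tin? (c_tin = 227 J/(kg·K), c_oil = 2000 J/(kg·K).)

m ≈ 0.526 kg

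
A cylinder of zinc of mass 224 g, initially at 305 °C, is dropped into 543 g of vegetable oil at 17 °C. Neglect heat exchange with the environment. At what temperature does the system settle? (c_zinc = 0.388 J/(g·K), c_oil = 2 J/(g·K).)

Set heat shed by the hot body equal to heat absorbed by the cold body:
224×0.388×(305 − T) = 543×2×(T − 17)
86.91(305 − T) = 1086(T − 17)
1172.9 T = 44970  ⇒  T ≈ 38.34 °C

T_f ≈ 38.3 °C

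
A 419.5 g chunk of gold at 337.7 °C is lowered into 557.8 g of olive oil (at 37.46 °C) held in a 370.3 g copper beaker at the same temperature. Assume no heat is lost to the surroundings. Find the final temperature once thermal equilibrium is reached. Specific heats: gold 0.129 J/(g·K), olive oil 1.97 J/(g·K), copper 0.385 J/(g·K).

T_f ≈ 50.0 °C

Net heat exchanged in the isolated system is zero:
419.5×0.129×(T − 337.7) + 557.8×1.97×(T − 37.46) + 370.3×0.385×(T − 37.46) = 0
54.12(T − 337.7) + 1098.9(T − 37.46) + 142.57(T − 37.46) = 0
(54.12 + 1098.9 + 142.57) T = 54.12×337.7 + 1098.9×37.46 + 142.57×37.46
T = 64779/1295.5 ≈ 50.00 °C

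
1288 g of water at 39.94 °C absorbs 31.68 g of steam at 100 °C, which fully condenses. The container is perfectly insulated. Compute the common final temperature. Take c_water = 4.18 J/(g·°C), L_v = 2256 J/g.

T_f ≈ 54.3 °C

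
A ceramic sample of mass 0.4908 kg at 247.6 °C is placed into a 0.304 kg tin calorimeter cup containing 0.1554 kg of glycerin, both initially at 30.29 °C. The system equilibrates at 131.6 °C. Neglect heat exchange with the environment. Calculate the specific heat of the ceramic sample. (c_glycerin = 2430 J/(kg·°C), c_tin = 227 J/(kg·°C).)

Setting the total heat transfer to zero:
0.4908·c·(131.6 − 247.6) + 0.1554·2430·(131.6 − 30.29) + 0.304·227·(131.6 − 30.29) = 0
-56.93 c = -45248
c = -45248/-56.93 ≈ 794.8 J/(kg·°C)

c ≈ 795 J/(kg·°C)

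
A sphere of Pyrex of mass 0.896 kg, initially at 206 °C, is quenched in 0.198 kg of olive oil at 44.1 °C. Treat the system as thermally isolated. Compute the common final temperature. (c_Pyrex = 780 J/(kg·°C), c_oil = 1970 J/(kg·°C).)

T_f ≈ 148.0 °C

Net heat exchanged in the isolated system is zero:
0.896*780*(T − 206) + 0.198*1970*(T − 44.1) = 0
698.88(T − 206) + 390.06(T − 44.1) = 0
(698.88 + 390.06) T = 698.88*206 + 390.06*44.1
T = 161171/1088.9 ≈ 148.01 °C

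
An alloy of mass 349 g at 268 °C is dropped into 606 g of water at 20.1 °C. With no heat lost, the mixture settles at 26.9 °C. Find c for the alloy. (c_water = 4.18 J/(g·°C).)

c ≈ 0.205 J/(g·°C)

Conservation of energy gives ΣQ = 0:
349·c·(26.9 − 268) + 606·4.18·(26.9 − 20.1) = 0
-84144 c = -17225
c = -17225/-84144 ≈ 0.2047 J/(g·°C)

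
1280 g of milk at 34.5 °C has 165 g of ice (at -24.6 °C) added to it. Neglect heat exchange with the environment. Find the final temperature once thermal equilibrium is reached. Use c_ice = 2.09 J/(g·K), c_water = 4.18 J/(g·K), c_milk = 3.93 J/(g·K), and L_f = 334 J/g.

T_f ≈ 19.2 °C

Let T be the final temperature. ΣQ_i = 0:
ice -24.6→0 °C: 165×2.09×24.6 = 8483.3; latent heat to melt: 165×334 = 55110; meltwater 0→T: 165×4.18×T = 689.7 T; milk cools: 1280×3.93×(T − 34.5) = 5030.4(T − 34.5)
5720.1 T = 173549 − 63593 = 109955
T ≈ 19.22 °C — above 0 °C, consistent with complete melting.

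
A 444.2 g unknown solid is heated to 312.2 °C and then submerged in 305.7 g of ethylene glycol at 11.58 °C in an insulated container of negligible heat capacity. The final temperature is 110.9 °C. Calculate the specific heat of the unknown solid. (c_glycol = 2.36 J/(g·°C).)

c ≈ 0.801 J/(g·°C)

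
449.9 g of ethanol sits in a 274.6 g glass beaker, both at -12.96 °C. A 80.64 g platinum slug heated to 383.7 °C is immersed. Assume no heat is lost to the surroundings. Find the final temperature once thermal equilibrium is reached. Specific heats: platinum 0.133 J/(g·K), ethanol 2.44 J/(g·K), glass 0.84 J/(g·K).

T_f ≈ -9.8 °C

Net heat exchanged in the isolated system is zero:
80.64*0.133*(T − 383.7) + 449.9*2.44*(T − (-12.96)) + 274.6*0.84*(T − (-12.96)) = 0
(10.73 + 1097.8 + 230.66) T = 10.73*383.7 + 1097.8*(-12.96) + 230.66*(-12.96)
T = -13101 / 1339.1 = -9.78 °C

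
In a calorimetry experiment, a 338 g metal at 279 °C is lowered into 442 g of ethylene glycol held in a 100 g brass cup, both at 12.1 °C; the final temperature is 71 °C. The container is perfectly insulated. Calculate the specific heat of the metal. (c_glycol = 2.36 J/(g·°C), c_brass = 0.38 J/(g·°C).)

Setting the total heat transfer to zero:
338·c·(71 − 279) + 442·2.36·(71 − 12.1) + 100·0.38·(71 − 12.1) = 0
-70304 c = -63678
c = -63678/-70304 ≈ 0.9058 J/(g·°C)

c ≈ 0.906 J/(g·°C)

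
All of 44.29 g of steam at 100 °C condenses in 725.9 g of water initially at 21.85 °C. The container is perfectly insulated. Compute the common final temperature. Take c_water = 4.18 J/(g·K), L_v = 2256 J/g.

T_f ≈ 57.4 °C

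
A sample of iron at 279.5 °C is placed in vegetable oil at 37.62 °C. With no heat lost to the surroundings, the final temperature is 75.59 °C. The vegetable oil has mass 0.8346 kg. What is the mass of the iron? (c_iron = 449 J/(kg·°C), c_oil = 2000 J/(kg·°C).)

Energy conservation, ΣQ = 0:
m·449·(75.59 − 279.5) + 0.8346·2000·(75.59 − 37.62) = 0
-91556 m = -63380
m = -63380/-91556 ≈ 0.6923 kg

m ≈ 0.692 kg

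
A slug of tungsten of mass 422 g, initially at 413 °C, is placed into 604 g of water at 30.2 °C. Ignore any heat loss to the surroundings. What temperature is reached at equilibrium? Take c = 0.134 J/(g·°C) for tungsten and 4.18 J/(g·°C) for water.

T_f ≈ 38.6 °C

Setting the total heat transfer to zero:
422×0.134×(T − 413) + 604×4.18×(T − 30.2) = 0
56.55(T − 413) + 2524.7(T − 30.2) = 0
2581.3 T = 99601
T ≈ 38.59 °C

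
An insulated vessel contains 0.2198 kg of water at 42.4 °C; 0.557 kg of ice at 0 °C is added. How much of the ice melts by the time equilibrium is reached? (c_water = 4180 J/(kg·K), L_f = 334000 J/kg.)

m_melted ≈ 0.117 kg

Cooling the water to 0 °C releases 0.2198×4180×42.4 = 38956 J.
To melt every bit of ice: 0.557×334000 = 186038 J.
38956 J < 186038 J, so only part of the ice melts and the system sits at 0 °C.
m_melted×334000 = 38956  ⇒  m_melted ≈ 0.1166 kg.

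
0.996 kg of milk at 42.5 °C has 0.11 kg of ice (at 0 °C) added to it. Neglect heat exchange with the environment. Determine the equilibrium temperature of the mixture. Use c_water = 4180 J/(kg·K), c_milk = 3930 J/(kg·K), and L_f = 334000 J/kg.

T_f ≈ 29.6 °C

Energy conservation, ΣQ = 0:
melt ice: 0.11·334000 = 36740; warm the meltwater: 459.8 T; milk cools: 0.996·3930·(T − 42.5) = 3914.3(T − 42.5)
4374.1 T = 166357 − 36740 = 129617
T ≈ 29.63 °C. Since T > 0 °C, the all-ice-melts assumption holds.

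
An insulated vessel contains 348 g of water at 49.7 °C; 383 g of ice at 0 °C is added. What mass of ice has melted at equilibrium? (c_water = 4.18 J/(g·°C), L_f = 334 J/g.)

m_melted ≈ 216 g

Heat available from the water dropping to 0 °C: 348×4.18×49.7 = 72296 J.
Fully melting the ice requires m_ice L_f = 383×334 = 127922 J.
Since 72296 < 127922 J, not all the ice melts; equilibrium is at 0 °C.
m_melt = 72296 / L_f = 216.5 g.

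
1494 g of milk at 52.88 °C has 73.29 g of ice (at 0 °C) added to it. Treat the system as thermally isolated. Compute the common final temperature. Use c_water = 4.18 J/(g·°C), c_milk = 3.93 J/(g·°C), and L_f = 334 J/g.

Conservation of energy gives ΣQ = 0:
melt ice: 73.29×334 = 24479
  warm the meltwater: 306.35 T
  milk: 5871.4(T − 52.88)
6177.8 T = 310481 − 24479 = 286002
T ≈ 46.30 °C (positive, so assuming full melt was valid).

T_f ≈ 46.3 °C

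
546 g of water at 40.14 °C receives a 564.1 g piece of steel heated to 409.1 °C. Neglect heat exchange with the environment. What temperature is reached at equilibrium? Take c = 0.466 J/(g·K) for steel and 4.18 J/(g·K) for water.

|Q_steel| = |Q_water|:
564.1×0.466×(409.1 − T) = 546×4.18×(T − 40.14)
262.87(409.1 − T) = 2282.3(T − 40.14)
2545.2 T = 199151  ⇒  T ≈ 78.25 °C

T_f ≈ 78.2 °C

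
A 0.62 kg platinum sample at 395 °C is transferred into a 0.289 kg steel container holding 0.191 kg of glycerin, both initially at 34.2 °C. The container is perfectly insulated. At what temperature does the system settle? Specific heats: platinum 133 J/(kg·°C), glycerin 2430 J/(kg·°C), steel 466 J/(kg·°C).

T_f ≈ 77.9 °C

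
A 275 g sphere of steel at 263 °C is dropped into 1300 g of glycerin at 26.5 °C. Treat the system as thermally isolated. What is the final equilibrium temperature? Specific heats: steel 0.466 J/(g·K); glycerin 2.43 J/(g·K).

Heat gained plus heat lost sum to zero:
275×0.466×(T − 263) + 1300×2.43×(T − 26.5) = 0
3287.2 T = 117417
T ≈ 35.72 °C

T_f ≈ 35.7 °C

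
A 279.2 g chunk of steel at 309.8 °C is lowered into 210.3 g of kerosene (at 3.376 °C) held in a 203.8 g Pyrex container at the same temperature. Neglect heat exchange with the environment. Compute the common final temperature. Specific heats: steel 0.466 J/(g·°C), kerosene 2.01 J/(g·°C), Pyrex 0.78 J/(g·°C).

T_f ≈ 59.4 °C

Conservation of energy gives ΣQ = 0:
279.2·0.466·(T − 309.8) + 210.3·2.01·(T − 3.376) + 203.8·0.78·(T − 3.376) = 0
(130.11 + 422.7 + 158.96) T = 130.11·309.8 + 422.7·3.376 + 158.96·3.376
T = 42271/711.77 ≈ 59.39 °C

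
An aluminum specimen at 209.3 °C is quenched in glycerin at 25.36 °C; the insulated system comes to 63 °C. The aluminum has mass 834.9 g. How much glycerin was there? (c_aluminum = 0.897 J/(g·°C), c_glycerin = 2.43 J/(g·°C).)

Let T be the final temperature. ΣQ_i = 0:
834.9×0.897×(63 − 209.3) + m×2.43×(63 − 25.36) = 0
91.47 m = 109565
m = 109565/91.47 ≈ 1198 g

m ≈ 1200 g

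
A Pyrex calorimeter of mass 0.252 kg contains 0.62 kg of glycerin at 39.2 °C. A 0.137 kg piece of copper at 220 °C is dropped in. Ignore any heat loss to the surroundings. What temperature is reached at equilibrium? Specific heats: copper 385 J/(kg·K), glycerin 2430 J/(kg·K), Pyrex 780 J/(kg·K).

T_f ≈ 44.6 °C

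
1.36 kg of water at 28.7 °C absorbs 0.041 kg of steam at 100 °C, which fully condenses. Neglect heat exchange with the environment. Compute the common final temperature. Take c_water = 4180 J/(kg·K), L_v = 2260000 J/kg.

T_f ≈ 46.6 °C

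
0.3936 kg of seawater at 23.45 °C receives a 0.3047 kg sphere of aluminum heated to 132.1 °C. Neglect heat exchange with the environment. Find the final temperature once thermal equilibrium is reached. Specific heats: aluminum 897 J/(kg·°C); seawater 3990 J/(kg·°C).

T_f ≈ 39.6 °C

Conservation of energy gives ΣQ = 0:
0.3047×897×(T − 132.1) + 0.3936×3990×(T − 23.45) = 0
273.32(T − 132.1) + 1570.5(T − 23.45) = 0
1843.8 T = 72932
T ≈ 39.56 °C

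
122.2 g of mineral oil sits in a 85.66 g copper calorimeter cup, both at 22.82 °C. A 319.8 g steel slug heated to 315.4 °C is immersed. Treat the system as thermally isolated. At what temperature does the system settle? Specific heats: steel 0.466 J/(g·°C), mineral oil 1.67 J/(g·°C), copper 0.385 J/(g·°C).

Heat gained plus heat lost sum to zero:
319.8×0.466×(T − 315.4) + 122.2×1.67×(T − 22.82) + 85.66×0.385×(T − 22.82) = 0
149.03(T − 315.4) + 204.07(T − 22.82) + 32.98(T − 22.82) = 0
386.08 T = 52413
T = 52413/386.08 ≈ 135.76 °C

T_f ≈ 135.8 °C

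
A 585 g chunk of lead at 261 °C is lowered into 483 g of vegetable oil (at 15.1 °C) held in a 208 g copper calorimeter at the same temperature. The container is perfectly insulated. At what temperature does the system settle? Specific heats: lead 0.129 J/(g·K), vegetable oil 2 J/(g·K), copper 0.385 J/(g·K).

T_f ≈ 31.6 °C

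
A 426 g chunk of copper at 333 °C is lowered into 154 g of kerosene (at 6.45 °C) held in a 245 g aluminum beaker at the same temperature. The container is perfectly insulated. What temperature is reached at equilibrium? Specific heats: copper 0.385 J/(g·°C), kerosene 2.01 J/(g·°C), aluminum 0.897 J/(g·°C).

T_f ≈ 83.7 °C

Heat gained plus heat lost sum to zero:
426·0.385·(T − 333) + 154·2.01·(T − 6.45) + 245·0.897·(T − 6.45) = 0
164.01(T − 333) + 309.54(T − 6.45) + 219.77(T − 6.45) = 0
693.31 T = 58029
T = 58029 / 693.31 = 83.7 °C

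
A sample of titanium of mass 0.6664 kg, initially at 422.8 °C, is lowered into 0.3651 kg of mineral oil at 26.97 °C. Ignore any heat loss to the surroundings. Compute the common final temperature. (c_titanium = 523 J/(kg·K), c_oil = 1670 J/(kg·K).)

T_f ≈ 170.9 °C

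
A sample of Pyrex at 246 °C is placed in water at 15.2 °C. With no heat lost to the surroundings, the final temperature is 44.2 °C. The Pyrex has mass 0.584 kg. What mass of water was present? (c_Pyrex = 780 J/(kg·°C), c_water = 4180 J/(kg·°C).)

Heat lost by the Pyrex = heat gained by the water:
0.584·780·(246 − 44.2) = m·4180·(44.2 − 15.2)
121220 m = 91924  ⇒  m ≈ 0.7583 kg

m ≈ 0.758 kg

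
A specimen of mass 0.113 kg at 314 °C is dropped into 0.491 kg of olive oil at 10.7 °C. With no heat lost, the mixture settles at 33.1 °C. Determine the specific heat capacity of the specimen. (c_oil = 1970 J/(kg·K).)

m_s c (T_s − T_f) = m_oil c_oil (T_f − T_0):
0.113×c×(314 − 33.1) = 0.491×1970×(33.1 − 10.7)
31.74 c = 21667  ⇒  c ≈ 682.6 J/(kg·K)

c ≈ 683 J/(kg·K)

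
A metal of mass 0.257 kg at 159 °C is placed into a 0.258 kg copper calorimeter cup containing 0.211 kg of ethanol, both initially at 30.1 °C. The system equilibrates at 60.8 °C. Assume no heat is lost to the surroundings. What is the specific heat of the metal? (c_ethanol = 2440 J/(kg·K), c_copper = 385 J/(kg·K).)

c ≈ 747 J/(kg·K)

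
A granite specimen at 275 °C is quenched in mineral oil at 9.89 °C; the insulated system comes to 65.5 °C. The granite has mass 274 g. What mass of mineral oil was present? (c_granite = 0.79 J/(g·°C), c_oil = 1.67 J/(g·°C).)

Energy conservation, ΣQ = 0:
274×0.79×(65.5 − 275) + m×1.67×(65.5 − 9.89) = 0
92.87 m = 45348
m = 45348/92.87 ≈ 488.3 g

m ≈ 488 g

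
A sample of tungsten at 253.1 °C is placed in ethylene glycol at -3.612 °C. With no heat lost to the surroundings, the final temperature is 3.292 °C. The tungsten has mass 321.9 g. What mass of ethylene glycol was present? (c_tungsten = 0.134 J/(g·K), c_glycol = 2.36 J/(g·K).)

|Q_tungsten| = |Q_glycol|:
321.9·0.134·(253.1 − 3.292) = m·2.36·(3.292 − (-3.612))
16.29 m = 10775  ⇒  m ≈ 661.3 g

m ≈ 661 g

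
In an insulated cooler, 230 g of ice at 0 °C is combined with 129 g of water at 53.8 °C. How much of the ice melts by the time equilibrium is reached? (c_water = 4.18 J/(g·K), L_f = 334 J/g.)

m_melted ≈ 86.9 g

Heat available from the water dropping to 0 °C: 129×4.18×53.8 = 29010 J.
Melting all 230 g of ice would need 230×334 = 76820 J.
Since 29010 < 76820 J, not all the ice melts; equilibrium is at 0 °C.
Mass melted = 29010/334 ≈ 86.86 g.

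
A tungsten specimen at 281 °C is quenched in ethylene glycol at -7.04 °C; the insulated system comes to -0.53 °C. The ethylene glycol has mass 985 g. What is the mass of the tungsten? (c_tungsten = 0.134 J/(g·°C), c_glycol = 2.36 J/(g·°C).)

Heat lost by the tungsten = heat gained by the glycol:
m×0.134×(281 − -0.53) = 985×2.36×(-0.53 − (-7.04))
37.73 m = 15133  ⇒  m ≈ 401.1 g

m ≈ 401 g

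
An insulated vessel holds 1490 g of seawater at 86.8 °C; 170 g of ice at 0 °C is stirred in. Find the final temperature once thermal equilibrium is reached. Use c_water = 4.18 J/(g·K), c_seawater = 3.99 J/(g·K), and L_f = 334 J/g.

T_f ≈ 69.0 °C

Sum of m c ΔT and latent-heat terms is zero:
fusion: m_ice L_f = 170·334 = 56780
  warm the meltwater: 710.6 T
  seawater: 5945.1(T − 86.8)
6655.7 T = 516035 − 56780 = 459255
T ≈ 69.00 °C (positive, so assuming full melt was valid).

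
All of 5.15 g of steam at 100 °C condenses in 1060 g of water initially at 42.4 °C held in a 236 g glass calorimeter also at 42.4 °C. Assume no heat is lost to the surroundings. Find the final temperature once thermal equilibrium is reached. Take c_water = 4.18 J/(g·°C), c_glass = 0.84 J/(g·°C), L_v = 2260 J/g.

Taking heat into each body as positive, Σ m c ΔT = 0:
steam→water at 100 °C releases m L_v = 5.15·2260 = 11639
  condensate cools 100→T: 5.15·4.18·(T − 100) = 21.53(T − 100)
  original water: 4430.8(T − 42.4)
  glass cup: 236·0.84·(T − 42.4) = 198.24(T − 42.4)
4650.6 T = 11639 + 2152.7 + 196271 = 210063
T ≈ 45.17 °C — below 100 °C, confirming all the steam condensed.

T_f ≈ 45.2 °C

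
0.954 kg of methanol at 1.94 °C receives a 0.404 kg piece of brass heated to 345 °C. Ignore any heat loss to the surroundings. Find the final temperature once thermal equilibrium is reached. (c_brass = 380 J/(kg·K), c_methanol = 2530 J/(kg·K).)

T_f ≈ 22.5 °C

Let T be the final temperature. ΣQ_i = 0:
0.404*380*(T − 345) + 0.954*2530*(T − 1.94) = 0
153.52(T − 345) + 2413.6(T − 1.94) = 0
(153.52 + 2413.6) T = 153.52*345 + 2413.6*1.94
T = 57647 / 2567.1 = 22.5 °C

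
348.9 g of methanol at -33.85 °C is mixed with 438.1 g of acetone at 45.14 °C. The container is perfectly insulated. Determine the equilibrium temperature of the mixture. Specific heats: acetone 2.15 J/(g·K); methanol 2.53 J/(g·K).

T_f ≈ 6.9 °C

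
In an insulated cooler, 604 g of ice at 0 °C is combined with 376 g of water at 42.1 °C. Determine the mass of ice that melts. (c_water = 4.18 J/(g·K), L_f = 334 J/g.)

m_melted ≈ 198 g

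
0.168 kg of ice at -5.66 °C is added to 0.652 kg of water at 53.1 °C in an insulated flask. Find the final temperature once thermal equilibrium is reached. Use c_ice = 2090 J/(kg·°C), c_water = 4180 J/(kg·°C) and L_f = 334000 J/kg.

T_f ≈ 25.3 °C

Sum of m c ΔT and latent-heat terms is zero:
ice -5.66→0 °C: 0.168×2090×5.66 = 1987.3
  melt ice: 0.168×334000 = 56112
  warm the meltwater: 702.24 T
  water cools: 0.652×4180×(T − 53.1) = 2725.4(T − 53.1)
3427.6 T = 144717 − 58099 = 86617
T ≈ 25.27 °C. Since T > 0 °C, the all-ice-melts assumption holds.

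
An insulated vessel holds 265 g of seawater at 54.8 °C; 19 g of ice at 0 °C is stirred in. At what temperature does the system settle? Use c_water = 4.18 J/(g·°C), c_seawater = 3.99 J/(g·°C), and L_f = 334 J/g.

T_f ≈ 45.4 °C

Energy balance with sensible and latent terms:
melt ice: 19·334 = 6346
  meltwater 0→T: 19·4.18·T = 79.42 T
  seawater cools: 265·3.99·(T − 54.8) = 1057.4(T − 54.8)
1136.8 T = 57943 − 6346 = 51597
T ≈ 45.39 °C (positive, so assuming full melt was valid).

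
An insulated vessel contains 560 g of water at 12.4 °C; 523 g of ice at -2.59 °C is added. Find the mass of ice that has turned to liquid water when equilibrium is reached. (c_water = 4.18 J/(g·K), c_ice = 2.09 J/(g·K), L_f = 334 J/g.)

m_melted ≈ 78.4 g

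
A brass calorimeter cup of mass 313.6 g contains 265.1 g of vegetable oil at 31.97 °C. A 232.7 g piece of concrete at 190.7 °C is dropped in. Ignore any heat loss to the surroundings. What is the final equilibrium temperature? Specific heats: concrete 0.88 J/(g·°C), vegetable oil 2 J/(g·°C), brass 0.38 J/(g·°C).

T_f ≈ 70.0 °C

T_f = Σ m_i c_i T_i / Σ m_i c_i:
T_f = (204.78*190.7 + 530.2*31.97 + 119.17*31.97) / (204.78 + 530.2 + 119.17)
    = 59811 / 854.14 ≈ 70.02 °C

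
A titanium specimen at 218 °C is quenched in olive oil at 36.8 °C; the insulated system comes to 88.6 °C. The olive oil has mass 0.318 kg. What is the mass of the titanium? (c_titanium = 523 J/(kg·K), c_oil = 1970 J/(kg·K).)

Conservation of energy gives ΣQ = 0:
m×523×(88.6 − 218) + 0.318×1970×(88.6 − 36.8) = 0
-67676 m = -32451
m = -32451/-67676 ≈ 0.4795 kg

m ≈ 0.479 kg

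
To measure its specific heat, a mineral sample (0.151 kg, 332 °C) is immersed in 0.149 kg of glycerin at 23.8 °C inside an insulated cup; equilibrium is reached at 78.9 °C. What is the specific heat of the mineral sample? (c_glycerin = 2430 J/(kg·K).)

Let T be the final temperature. ΣQ_i = 0:
0.151×c×(78.9 − 332) + 0.149×2430×(78.9 − 23.8) = 0
-38.22 c = -19950
c = -19950/-38.22 ≈ 522 J/(kg·K)

c ≈ 522 J/(kg·K)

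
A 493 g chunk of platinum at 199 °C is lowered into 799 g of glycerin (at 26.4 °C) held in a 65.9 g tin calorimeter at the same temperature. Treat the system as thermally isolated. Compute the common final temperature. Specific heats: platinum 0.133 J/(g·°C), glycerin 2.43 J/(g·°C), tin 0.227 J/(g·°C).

T_f ≈ 32.0 °C

Taking heat into each body as positive, Σ m c ΔT = 0:
493·0.133·(T − 199) + 799·2.43·(T − 26.4) + 65.9·0.227·(T − 26.4) = 0
2022.1 T = 64701
T ≈ 32.00 °C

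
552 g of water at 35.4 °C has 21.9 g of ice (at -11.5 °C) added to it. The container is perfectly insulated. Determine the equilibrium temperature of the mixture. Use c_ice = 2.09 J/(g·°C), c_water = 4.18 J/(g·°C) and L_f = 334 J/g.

T_f ≈ 30.8 °C

Energy balance with sensible and latent terms:
ice -11.5→0 °C: 21.9×2.09×11.5 = 526.37; fusion: m_ice L_f = 21.9×334 = 7314.6; meltwater 0→T: 21.9×4.18×T = 91.54 T; water: 2307.4(T − 35.4)
2398.9 T = 81681 − 7841 = 73840
T ≈ 30.78 °C. Since T > 0 °C, the all-ice-melts assumption holds.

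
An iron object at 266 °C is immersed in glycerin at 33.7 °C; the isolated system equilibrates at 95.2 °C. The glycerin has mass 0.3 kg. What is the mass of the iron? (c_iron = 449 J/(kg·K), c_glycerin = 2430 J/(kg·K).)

Heat lost by the iron = heat gained by the glycerin:
m·449·(266 − 95.2) = 0.3·2430·(95.2 − 33.7)
76689 m = 44834  ⇒  m ≈ 0.5846 kg

m ≈ 0.585 kg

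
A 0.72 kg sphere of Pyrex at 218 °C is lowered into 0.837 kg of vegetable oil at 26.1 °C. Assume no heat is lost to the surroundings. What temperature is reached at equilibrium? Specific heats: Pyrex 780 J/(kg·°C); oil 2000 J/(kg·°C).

T_f ≈ 74.3 °C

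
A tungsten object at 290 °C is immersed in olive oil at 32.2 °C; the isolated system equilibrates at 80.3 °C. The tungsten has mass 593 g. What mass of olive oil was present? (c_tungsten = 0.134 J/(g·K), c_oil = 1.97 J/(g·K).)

m ≈ 176 g

Heat lost by the tungsten = heat gained by the oil:
593·0.134·(290 − 80.3) = m·1.97·(80.3 − 32.2)
94.76 m = 16663  ⇒  m ≈ 175.9 g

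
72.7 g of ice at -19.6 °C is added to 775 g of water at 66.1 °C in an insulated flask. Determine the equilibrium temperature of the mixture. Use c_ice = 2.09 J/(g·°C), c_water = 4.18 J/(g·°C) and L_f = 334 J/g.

T_f ≈ 52.7 °C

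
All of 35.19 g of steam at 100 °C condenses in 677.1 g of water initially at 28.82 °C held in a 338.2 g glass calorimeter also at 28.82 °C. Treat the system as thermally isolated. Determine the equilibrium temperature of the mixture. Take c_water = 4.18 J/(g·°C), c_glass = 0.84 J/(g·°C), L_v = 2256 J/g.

T_f ≈ 56.4 °C

Conservation of energy gives ΣQ = 0:
steam→water at 100 °C releases m L_v = 35.19×2256 = 79389; condensate cools 100→T: 35.19×4.18×(T − 100) = 147.09(T − 100); water warms: 677.1×4.18×(T − 28.82) = 2830.3(T − 28.82); glass cup: 338.2×0.84×(T − 28.82) = 284.09(T − 28.82)
3261.5 T = 79389 + 14709 + 89756 = 183854
T ≈ 56.37 °C (< 100 °C, so full condensation is consistent).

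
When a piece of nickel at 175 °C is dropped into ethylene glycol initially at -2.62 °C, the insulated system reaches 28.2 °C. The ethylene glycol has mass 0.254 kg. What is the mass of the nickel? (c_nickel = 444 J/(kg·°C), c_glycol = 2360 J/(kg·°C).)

Conservation of energy gives ΣQ = 0:
m·444·(28.2 − 175) + 0.254·2360·(28.2 − (-2.62)) = 0
-65179 m = -18475
m = -18475/-65179 ≈ 0.2834 kg

m ≈ 0.283 kg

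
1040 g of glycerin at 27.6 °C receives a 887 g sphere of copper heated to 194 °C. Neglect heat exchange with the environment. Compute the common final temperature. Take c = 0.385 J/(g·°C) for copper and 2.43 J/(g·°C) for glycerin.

T_f ≈ 47.4 °C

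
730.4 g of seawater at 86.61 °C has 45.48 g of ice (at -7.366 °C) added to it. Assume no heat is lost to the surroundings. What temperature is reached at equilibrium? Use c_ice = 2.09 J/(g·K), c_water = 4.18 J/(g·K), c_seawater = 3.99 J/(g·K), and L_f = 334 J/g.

T_f ≈ 76.2 °C

Sum of m c ΔT and latent-heat terms is zero:
warm ice to 0 °C: 45.48·2.09·(0 − (-7.366)) = 700.16; latent heat to melt: 45.48·334 = 15190; warm the meltwater: 190.11 T; seawater: 2914.3(T − 86.61)
3104.4 T = 252407 − 15890 = 236517
T ≈ 76.19 °C (positive, so assuming full melt was valid).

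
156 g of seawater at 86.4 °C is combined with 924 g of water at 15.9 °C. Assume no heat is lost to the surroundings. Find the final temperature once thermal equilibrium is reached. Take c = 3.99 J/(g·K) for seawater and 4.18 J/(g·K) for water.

T_f ≈ 25.7 °C

Heat gained plus heat lost sum to zero:
156*3.99*(T − 86.4) + 924*4.18*(T − 15.9) = 0
622.44(T − 86.4) + 3862.3(T − 15.9) = 0
4484.8 T = 115190
T = 115190/4484.8 ≈ 25.68 °C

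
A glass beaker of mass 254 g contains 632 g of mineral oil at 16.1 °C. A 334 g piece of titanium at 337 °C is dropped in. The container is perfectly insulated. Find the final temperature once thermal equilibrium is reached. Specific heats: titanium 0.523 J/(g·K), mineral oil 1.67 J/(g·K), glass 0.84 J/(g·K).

T_f ≈ 54.9 °C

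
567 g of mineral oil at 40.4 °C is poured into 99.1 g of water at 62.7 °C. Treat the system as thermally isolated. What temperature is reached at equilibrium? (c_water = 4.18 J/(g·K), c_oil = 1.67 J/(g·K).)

T_f ≈ 47.2 °C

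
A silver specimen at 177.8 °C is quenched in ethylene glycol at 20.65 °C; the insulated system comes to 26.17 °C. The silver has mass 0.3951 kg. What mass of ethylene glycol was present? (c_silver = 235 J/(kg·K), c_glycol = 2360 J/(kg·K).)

m ≈ 1.08 kg

Conservation of energy gives ΣQ = 0:
0.3951·235·(26.17 − 177.8) + m·2360·(26.17 − 20.65) = 0
13027 m = 14079
m = 14079/13027 ≈ 1.081 kg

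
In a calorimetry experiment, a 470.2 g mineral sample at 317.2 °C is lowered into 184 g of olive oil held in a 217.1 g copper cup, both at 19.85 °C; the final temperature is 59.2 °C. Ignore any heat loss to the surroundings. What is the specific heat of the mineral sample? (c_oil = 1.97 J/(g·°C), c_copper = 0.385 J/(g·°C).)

c ≈ 0.145 J/(g·°C)

Energy conservation, ΣQ = 0:
470.2·c·(59.2 − 317.2) + 184·1.97·(59.2 − 19.85) + 217.1·0.385·(59.2 − 19.85) = 0
-121312 c = -17553
c = -17553/-121312 ≈ 0.1447 J/(g·°C)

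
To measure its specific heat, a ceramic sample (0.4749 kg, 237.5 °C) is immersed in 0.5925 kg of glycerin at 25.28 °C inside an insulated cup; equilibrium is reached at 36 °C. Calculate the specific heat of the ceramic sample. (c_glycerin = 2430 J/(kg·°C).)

c ≈ 161 J/(kg·°C)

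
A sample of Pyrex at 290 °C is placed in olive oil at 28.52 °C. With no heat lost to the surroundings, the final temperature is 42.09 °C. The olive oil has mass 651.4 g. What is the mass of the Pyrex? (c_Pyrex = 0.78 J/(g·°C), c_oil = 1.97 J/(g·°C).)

|Q_Pyrex| = |Q_oil|:
m·0.78·(290 − 42.09) = 651.4·1.97·(42.09 − 28.52)
193.37 m = 17414  ⇒  m ≈ 90.05 g

m ≈ 90.1 g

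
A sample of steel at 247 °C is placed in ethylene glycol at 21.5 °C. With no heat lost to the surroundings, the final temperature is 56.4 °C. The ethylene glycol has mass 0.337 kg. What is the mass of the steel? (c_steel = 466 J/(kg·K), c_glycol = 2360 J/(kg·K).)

m ≈ 0.313 kg

Taking heat into each body as positive, Σ m c ΔT = 0:
m×466×(56.4 − 247) + 0.337×2360×(56.4 − 21.5) = 0
-88820 m = -27757
m = -27757/-88820 ≈ 0.3125 kg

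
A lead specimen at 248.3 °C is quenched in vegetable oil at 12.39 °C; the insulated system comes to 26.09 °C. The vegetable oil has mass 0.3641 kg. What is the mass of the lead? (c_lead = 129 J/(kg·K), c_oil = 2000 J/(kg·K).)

m ≈ 0.348 kg

Taking heat into each body as positive, Σ m c ΔT = 0:
m×129×(26.09 − 248.3) + 0.3641×2000×(26.09 − 12.39) = 0
-28665 m = -9976.3
m = -9976.3/-28665 ≈ 0.348 kg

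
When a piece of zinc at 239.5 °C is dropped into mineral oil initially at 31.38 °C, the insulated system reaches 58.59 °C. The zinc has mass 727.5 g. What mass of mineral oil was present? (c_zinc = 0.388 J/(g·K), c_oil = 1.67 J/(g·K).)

m ≈ 1120 g

Heat lost by the zinc = heat gained by the oil:
727.5·0.388·(239.5 − 58.59) = m·1.67·(58.59 − 31.38)
45.44 m = 51065  ⇒  m ≈ 1124 g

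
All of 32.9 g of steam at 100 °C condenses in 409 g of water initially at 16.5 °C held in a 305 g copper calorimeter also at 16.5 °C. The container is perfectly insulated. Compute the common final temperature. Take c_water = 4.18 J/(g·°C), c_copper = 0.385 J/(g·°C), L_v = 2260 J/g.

T_f ≈ 60.2 °C

Energy balance with sensible and latent terms:
latent heat released on condensation: 32.9·2260 = 74354; condensate cools 100→T: 32.9·4.18·(T − 100) = 137.52(T − 100); water warms: 409·4.18·(T − 16.5) = 1709.6(T − 16.5); cup: 117.42(T − 16.5)
1964.6 T = 74354 + 13752 + 30146 = 118252
T ≈ 60.19 °C (< 100 °C, so full condensation is consistent).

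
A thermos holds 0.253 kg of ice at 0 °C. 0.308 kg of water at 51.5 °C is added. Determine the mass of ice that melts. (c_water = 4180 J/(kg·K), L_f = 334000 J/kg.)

Water can give up m c ΔT = 0.308×4180×51.5 = 66303 J before reaching 0 °C.
Fully melting the ice requires m_ice L_f = 0.253×334000 = 84502 J.
That's not enough to melt it all — equilibrium is at 0 °C with ice remaining.
m_melted×334000 = 66303  ⇒  m_melted ≈ 0.1985 kg.

m_melted ≈ 0.199 kg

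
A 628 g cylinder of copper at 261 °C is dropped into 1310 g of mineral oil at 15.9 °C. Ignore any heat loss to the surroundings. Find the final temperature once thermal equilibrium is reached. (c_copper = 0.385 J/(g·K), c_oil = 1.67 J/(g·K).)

Set heat shed by the hot body equal to heat absorbed by the cold body:
628*0.385*(261 − T) = 1310*1.67*(T − 15.9)
241.78(261 − T) = 2187.7(T − 15.9)
2429.5 T = 97889  ⇒  T ≈ 40.29 °C

T_f ≈ 40.3 °C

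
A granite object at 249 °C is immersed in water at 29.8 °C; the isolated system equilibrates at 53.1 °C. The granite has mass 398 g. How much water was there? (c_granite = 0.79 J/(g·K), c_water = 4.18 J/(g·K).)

m ≈ 632 g

Heat lost by the granite = heat gained by the water:
398·0.79·(249 − 53.1) = m·4.18·(53.1 − 29.8)
97.39 m = 61595  ⇒  m ≈ 632.4 g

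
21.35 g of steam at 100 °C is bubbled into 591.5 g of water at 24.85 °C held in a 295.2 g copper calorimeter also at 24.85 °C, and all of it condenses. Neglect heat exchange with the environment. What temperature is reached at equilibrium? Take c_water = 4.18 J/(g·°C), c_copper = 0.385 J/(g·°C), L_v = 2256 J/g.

T_f ≈ 45.4 °C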